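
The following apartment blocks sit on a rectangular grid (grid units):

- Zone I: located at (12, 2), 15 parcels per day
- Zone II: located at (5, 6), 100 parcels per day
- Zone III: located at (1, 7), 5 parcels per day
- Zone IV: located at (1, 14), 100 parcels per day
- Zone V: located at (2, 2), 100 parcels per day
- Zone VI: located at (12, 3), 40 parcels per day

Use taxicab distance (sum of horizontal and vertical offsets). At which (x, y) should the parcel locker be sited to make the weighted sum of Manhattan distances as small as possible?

Manhattan distance separates: Σwᵢ(|x−xᵢ|+|y−yᵢ|) = Σwᵢ|x−xᵢ| + Σwᵢ|y−yᵢ|, so x and y are optimised independently as 1-D weighted medians.
Total weight W = 360; half = 180.
x-coordinate, sorted with cumulative weight:
  x=1 (Zone III, w=5) cum 5
  x=1 (Zone IV, w=100) cum 105
  x=2 (Zone V, w=100) cum 205  ← median
  x=5 (Zone II, w=100) cum 305
  x=12 (Zone I, w=15) cum 320
  x=12 (Zone VI, w=40) cum 360
⇒ x* = 2
y-coordinate, sorted with cumulative weight:
  y=2 (Zone I, w=15) cum 15
  y=2 (Zone V, w=100) cum 115
  y=3 (Zone VI, w=40) cum 155
  y=6 (Zone II, w=100) cum 255  ← median
  y=7 (Zone III, w=5) cum 260
  y=14 (Zone IV, w=100) cum 360
⇒ y* = 6

(2, 6)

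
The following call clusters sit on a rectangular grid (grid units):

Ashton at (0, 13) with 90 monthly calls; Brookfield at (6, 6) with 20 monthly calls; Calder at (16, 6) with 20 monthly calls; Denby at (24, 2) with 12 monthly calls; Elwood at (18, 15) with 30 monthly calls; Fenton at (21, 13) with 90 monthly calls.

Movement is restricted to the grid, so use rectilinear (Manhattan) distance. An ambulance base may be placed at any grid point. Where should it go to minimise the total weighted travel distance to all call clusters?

Manhattan distance separates: Σwᵢ(|x−xᵢ|+|y−yᵢ|) = Σwᵢ|x−xᵢ| + Σwᵢ|y−yᵢ|, so x and y are optimised independently as 1-D weighted medians.
Total weight W = 262; half = 131.
x-coordinate, sorted with cumulative weight:
  x=0 (Ashton, w=90) cum 90
  x=6 (Brookfield, w=20) cum 110
  x=16 (Calder, w=20) cum 130
  x=18 (Elwood, w=30) cum 160  ← median
  x=21 (Fenton, w=90) cum 250
  x=24 (Denby, w=12) cum 262
⇒ x* = 18
y-coordinate, sorted with cumulative weight:
  y=2 (Denby, w=12) cum 12
  y=6 (Brookfield, w=20) cum 32
  y=6 (Calder, w=20) cum 52
  y=13 (Ashton, w=90) cum 142  ← median
  y=13 (Fenton, w=90) cum 232
  y=15 (Elwood, w=30) cum 262
⇒ y* = 13

(18, 13)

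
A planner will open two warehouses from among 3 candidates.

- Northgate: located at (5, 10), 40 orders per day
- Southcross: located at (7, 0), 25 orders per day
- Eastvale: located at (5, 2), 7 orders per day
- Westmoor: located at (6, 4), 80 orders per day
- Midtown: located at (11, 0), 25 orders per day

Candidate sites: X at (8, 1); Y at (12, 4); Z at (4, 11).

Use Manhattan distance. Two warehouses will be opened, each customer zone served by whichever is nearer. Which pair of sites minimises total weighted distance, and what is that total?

{X, Z}, total 658

Evaluate every pair (each demand assigned to the nearer of the two):
  {X, Z}: total = 658
  {Y, Z}: total = 973
  {X, Y}: total = 1058
Best pair: {X, Z} with total 658.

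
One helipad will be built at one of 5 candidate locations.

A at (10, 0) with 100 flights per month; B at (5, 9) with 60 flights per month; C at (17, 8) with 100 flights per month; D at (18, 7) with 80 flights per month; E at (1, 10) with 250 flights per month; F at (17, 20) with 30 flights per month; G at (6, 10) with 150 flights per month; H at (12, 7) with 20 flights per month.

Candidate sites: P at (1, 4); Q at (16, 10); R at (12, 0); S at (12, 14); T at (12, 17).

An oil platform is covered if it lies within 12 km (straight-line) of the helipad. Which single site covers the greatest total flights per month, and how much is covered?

S, covering 690

Coverage radius r = 12 km; a point is covered iff (Δx)²+(Δy)² ≤ 12² = 144.
  P (1, 4): covers {A, B, E, G, H} → 580
  Q (16, 10): covers {A, B, C, D, F, G, H} → 540
  R (12, 0): covers {A, B, C, D, G, H} → 510
  S (12, 14): covers {B, C, D, E, F, G, H} → 690
  T (12, 17): covers {B, C, D, F, G, H} → 440
Maximum coverage at S: 690 flights per month.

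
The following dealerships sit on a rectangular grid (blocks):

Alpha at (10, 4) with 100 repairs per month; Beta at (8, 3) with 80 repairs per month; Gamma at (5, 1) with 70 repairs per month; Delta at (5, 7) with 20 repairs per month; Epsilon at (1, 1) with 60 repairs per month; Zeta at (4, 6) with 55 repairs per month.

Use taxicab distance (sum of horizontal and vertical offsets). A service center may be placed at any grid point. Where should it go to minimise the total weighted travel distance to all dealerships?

Manhattan distance separates: Σwᵢ(|x−xᵢ|+|y−yᵢ|) = Σwᵢ|x−xᵢ| + Σwᵢ|y−yᵢ|, so x and y are optimised independently as 1-D weighted medians.
Total weight W = 385; half = 192.5.
x-coordinate, sorted with cumulative weight:
  x=1 (Epsilon, w=60) cum 60
  x=4 (Zeta, w=55) cum 115
  x=5 (Gamma, w=70) cum 185
  x=5 (Delta, w=20) cum 205  ← median
  x=8 (Beta, w=80) cum 285
  x=10 (Alpha, w=100) cum 385
⇒ x* = 5
y-coordinate, sorted with cumulative weight:
  y=1 (Gamma, w=70) cum 70
  y=1 (Epsilon, w=60) cum 130
  y=3 (Beta, w=80) cum 210  ← median
  y=4 (Alpha, w=100) cum 310
  y=6 (Zeta, w=55) cum 365
  y=7 (Delta, w=20) cum 385
⇒ y* = 3

(5, 3)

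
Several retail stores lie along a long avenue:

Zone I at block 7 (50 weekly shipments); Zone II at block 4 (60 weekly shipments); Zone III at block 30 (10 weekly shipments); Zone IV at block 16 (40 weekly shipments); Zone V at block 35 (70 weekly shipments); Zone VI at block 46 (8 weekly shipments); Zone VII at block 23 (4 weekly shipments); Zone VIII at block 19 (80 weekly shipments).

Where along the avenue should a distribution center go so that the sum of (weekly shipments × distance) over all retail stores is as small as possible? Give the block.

For a sum of weighted absolute distances on a line, the optimum is the weighted median (not the mean). Total weight W = 322; half-weight = 161.
Sort by position and accumulate weight:
  block 4 (Zone II, w=60) → cum 60
  block 7 (Zone I, w=50) → cum 110
  block 16 (Zone IV, w=40) → cum 150
  block 19 (Zone VIII, w=80) → cum 230  ≥ 161 → median here
  block 23 (Zone VII, w=4) → cum 234
  block 30 (Zone III, w=10) → cum 244
  block 35 (Zone V, w=70) → cum 314
  block 46 (Zone VI, w=8) → cum 322
Optimal location: block 19.

x = 19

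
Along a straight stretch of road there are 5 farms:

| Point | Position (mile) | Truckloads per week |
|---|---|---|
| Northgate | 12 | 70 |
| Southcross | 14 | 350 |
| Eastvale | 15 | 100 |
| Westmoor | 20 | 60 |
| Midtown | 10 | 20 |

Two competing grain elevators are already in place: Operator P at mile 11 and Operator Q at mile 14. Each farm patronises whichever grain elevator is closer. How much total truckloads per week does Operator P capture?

90

The indifferent point is the midpoint (11+14)/2 = 12.5; farms left of it (closer to Operator P at 11) go to Operator P, those right go to Operator Q.
  Midtown at 10 (w=20) → Operator P
  Northgate at 12 (w=70) → Operator P
  Southcross at 14 (w=350) → Operator Q
  Eastvale at 15 (w=100) → Operator Q
  Westmoor at 20 (w=60) → Operator Q
Operator P captures 90; Operator Q captures 510.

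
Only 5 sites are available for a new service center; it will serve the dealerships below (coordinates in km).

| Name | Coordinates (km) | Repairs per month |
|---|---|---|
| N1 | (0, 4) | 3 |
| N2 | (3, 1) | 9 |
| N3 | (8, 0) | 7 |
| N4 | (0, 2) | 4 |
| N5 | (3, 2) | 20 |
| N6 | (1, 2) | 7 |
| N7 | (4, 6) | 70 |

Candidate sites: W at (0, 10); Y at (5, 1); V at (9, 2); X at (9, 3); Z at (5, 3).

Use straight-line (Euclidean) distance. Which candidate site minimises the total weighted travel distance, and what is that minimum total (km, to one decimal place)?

Z, total 385.8 km

Total weighted distance at each candidate:
  W (0, 10): total = 848.3
  Y (5, 1): total = 508.5
  V (9, 2): total = 758.3
  X (9, 3): total = 728.7
  Z (5, 3): total = 385.8
Minimum is at Z with total 385.8 km.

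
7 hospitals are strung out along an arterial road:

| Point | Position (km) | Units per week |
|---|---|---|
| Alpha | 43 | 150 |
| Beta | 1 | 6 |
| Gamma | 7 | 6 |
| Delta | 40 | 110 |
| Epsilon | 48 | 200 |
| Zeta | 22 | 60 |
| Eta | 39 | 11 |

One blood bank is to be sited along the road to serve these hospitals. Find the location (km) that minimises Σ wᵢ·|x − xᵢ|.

For a sum of weighted absolute distances on a line, the optimum is the weighted median (not the mean). Total weight W = 543; half-weight = 271.5.
Sort by position and accumulate weight:
  km 1 (Beta, w=6) → cum 6
  km 7 (Gamma, w=6) → cum 12
  km 22 (Zeta, w=60) → cum 72
  km 39 (Eta, w=11) → cum 83
  km 40 (Delta, w=110) → cum 193
  km 43 (Alpha, w=150) → cum 343  ≥ 271.5 → median here
  km 48 (Epsilon, w=200) → cum 543
Optimal location: km 43.

x = 43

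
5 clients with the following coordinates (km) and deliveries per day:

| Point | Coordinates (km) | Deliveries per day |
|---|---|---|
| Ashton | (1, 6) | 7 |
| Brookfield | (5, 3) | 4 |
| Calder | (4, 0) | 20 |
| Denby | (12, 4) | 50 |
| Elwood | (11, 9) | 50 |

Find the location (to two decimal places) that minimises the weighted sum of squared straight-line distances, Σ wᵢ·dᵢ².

(9.60, 5.37)

The minimiser of Σwᵢ‖p−pᵢ‖² is the weighted centroid p* = (Σwᵢpᵢ)/(Σwᵢ).
Σwᵢ = 131.
Σwᵢxᵢ = 7·1 + 4·5 + 20·4 + 50·12 + 50·11 = 1257.
Σwᵢyᵢ = 7·6 + 4·3 + 20·0 + 50·4 + 50·9 = 704.
x* = 1257/131 = 9.60, y* = 704/131 = 5.37.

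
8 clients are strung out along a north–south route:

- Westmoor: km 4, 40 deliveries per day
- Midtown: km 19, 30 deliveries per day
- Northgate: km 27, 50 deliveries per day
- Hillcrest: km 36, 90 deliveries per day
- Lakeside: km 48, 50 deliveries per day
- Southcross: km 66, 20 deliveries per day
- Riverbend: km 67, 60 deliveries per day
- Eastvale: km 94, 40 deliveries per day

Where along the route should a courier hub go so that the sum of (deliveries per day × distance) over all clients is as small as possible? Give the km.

For a sum of weighted absolute distances on a line, the optimum is the weighted median (not the mean). Total weight W = 380; half-weight = 190.
Sort by position and accumulate weight:
  km 4 (Westmoor, w=40) → cum 40
  km 19 (Midtown, w=30) → cum 70
  km 27 (Northgate, w=50) → cum 120
  km 36 (Hillcrest, w=90) → cum 210  ≥ 190 → median here
  km 48 (Lakeside, w=50) → cum 260
  km 66 (Southcross, w=20) → cum 280
  km 67 (Riverbend, w=60) → cum 340
  km 94 (Eastvale, w=40) → cum 380
Optimal location: km 36.

x = 36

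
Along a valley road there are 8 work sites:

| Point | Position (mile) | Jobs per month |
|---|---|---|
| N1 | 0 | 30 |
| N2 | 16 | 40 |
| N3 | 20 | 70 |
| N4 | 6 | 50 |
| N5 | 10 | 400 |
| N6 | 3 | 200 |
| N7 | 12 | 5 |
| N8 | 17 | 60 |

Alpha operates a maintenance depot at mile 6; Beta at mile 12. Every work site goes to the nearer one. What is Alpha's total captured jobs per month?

280

The indifferent point is the midpoint (6+12)/2 = 9; work sites left of it (closer to Alpha at 6) go to Alpha, those right go to Beta.
  N1 at 0 (w=30) → Alpha
  N6 at 3 (w=200) → Alpha
  N4 at 6 (w=50) → Alpha
  N5 at 10 (w=400) → Beta
  N7 at 12 (w=5) → Beta
  N2 at 16 (w=40) → Beta
  N8 at 17 (w=60) → Beta
  N3 at 20 (w=70) → Beta
Alpha captures 280; Beta captures 575.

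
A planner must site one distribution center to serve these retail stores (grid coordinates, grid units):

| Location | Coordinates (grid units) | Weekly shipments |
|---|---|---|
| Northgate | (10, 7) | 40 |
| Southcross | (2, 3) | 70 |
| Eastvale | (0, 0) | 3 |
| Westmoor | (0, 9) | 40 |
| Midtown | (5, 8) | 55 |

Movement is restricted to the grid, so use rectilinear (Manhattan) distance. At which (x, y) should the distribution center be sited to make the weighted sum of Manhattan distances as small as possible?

(2, 7)

Manhattan distance separates: Σwᵢ(|x−xᵢ|+|y−yᵢ|) = Σwᵢ|x−xᵢ| + Σwᵢ|y−yᵢ|, so x and y are optimised independently as 1-D weighted medians.
Total weight W = 208; half = 104.
x-coordinate, sorted with cumulative weight:
  x=0 (Eastvale, w=3) cum 3
  x=0 (Westmoor, w=40) cum 43
  x=2 (Southcross, w=70) cum 113  ← median
  x=5 (Midtown, w=55) cum 168
  x=10 (Northgate, w=40) cum 208
⇒ x* = 2
y-coordinate, sorted with cumulative weight:
  y=0 (Eastvale, w=3) cum 3
  y=3 (Southcross, w=70) cum 73
  y=7 (Northgate, w=40) cum 113  ← median
  y=8 (Midtown, w=55) cum 168
  y=9 (Westmoor, w=40) cum 208
⇒ y* = 7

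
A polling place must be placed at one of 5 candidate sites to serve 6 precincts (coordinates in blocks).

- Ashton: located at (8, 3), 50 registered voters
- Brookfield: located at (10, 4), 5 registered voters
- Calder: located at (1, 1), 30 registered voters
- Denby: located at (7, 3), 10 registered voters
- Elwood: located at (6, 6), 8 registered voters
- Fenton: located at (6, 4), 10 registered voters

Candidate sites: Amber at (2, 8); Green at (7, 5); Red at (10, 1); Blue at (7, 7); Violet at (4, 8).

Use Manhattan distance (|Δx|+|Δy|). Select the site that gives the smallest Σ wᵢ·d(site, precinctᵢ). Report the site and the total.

Total weighted distance at each candidate:
  Amber (2, 8): total = 1078
  Green (7, 5): total = 526
  Red (10, 1): total = 677
  Blue (7, 7): total = 736
  Violet (4, 8): total = 972
Minimum is at Green with total 526 blocks.

Green, total 526 blocks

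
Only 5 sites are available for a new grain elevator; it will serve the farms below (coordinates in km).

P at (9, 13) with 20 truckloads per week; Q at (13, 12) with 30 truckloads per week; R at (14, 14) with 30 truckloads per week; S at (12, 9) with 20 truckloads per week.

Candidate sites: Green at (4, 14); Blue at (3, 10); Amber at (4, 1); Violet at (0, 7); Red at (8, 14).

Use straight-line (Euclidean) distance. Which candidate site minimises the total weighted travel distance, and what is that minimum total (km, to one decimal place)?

Red, total 497.9 km

Total weighted distance at each candidate:
  Green (4, 14): total = 867.2
  Blue (3, 10): total = 972.4
  Amber (4, 1): total = 1404.7
  Violet (0, 7): total = 1347.1
  Red (8, 14): total = 497.9
Minimum is at Red with total 497.9 km.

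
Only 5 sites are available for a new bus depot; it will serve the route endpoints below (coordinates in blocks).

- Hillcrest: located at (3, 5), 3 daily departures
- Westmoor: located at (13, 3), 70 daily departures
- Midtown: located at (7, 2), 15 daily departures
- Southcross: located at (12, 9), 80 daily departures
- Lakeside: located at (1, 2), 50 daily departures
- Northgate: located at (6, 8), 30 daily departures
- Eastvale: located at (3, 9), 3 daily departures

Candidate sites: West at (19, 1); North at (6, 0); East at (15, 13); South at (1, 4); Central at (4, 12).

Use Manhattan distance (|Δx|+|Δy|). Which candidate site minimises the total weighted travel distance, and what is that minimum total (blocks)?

North, total 2595 blocks

Total weighted distance at each candidate:
  West (19, 1): total = 3637
  North (6, 0): total = 2595
  East (15, 13): total = 3463
  South (1, 4): total = 2710
  Central (4, 12): total = 3201
Minimum is at North with total 2595 blocks.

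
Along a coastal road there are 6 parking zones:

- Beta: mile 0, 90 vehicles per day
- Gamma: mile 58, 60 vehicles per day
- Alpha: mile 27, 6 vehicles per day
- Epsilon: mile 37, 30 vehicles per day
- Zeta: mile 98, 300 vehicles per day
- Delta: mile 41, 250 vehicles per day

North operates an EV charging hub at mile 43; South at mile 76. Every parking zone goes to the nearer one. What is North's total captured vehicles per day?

The indifferent point is the midpoint (43+76)/2 = 59.5; parking zones left of it (closer to North at 43) go to North, those right go to South.
  Beta at 0 (w=90) → North
  Alpha at 27 (w=6) → North
  Epsilon at 37 (w=30) → North
  Delta at 41 (w=250) → North
  Gamma at 58 (w=60) → North
  Zeta at 98 (w=300) → South
North captures 436; South captures 300.

436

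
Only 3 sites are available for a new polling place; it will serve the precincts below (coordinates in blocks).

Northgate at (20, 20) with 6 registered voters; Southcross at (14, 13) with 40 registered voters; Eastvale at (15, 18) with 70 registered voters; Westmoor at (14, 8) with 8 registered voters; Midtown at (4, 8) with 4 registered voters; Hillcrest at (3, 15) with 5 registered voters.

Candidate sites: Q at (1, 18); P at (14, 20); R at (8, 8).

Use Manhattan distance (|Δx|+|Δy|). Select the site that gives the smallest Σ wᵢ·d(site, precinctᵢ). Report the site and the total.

P, total 790 blocks

Total weighted distance at each candidate:
  Q (1, 18): total = 2087
  P (14, 20): total = 790
  R (8, 8): total = 1898
Minimum is at P with total 790 blocks.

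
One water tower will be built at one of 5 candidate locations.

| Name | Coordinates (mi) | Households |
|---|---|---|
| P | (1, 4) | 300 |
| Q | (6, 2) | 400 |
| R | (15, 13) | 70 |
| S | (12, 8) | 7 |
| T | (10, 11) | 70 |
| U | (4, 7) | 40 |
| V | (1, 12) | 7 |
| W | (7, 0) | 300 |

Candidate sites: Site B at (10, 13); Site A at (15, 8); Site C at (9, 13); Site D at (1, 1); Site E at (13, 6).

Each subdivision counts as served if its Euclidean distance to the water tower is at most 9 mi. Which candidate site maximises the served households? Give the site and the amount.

Coverage radius r = 9 mi; a point is covered iff (Δx)²+(Δy)² ≤ 9² = 81.
  Site B (10, 13): covers {R, S, T, U} → 187
  Site A (15, 8): covers {R, S, T} → 147
  Site C (9, 13): covers {R, S, T, U, V} → 194
  Site D (1, 1): covers {P, Q, U, W} → 1040
  Site E (13, 6): covers {Q, R, S, T, W} → 847
Maximum coverage at Site D: 1040 households.

Site D, covering 1040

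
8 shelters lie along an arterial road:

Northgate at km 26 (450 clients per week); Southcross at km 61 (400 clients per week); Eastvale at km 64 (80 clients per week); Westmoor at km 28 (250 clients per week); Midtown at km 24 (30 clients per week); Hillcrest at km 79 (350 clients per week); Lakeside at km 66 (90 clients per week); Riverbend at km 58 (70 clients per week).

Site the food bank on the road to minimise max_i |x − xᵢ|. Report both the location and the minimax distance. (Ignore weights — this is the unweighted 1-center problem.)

The 1-center on a line is the midpoint of the two extreme points: leftmost at 24, rightmost at 79.
Optimal location = (24 + 79)/2 = 51.5; maximum distance = (79 − 24)/2 = 27.5.

location 51.5, max distance 27.5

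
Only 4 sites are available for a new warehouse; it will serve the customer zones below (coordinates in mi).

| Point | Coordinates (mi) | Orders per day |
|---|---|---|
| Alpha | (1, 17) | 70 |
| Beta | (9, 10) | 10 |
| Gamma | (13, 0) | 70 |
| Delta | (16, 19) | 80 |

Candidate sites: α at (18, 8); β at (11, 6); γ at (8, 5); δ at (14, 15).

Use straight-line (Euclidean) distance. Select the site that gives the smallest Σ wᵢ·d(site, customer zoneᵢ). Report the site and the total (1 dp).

δ, total 2401.5 mi

Total weighted distance at each candidate:
  α (18, 8): total = 2993.5
  β (11, 6): total = 2642.3
  γ (8, 5): total = 2808.4
  δ (14, 15): total = 2401.5
Minimum is at δ with total 2401.5 mi.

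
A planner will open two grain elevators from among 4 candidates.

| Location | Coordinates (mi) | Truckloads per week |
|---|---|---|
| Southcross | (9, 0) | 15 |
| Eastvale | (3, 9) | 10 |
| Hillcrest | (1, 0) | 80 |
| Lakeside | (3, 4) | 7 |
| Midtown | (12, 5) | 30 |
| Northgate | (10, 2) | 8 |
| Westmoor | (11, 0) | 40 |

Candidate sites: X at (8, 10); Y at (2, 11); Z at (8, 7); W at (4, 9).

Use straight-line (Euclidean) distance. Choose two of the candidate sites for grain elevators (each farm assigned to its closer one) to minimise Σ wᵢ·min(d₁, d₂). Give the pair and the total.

{Z, W}, total 1392.6

Evaluate every pair (each demand assigned to the nearer of the two):
  {Z, W}: total = 1392.6
  {Y, Z}: total = 1443.1
  {X, Z}: total = 1471.7
  {X, W}: total = 1631.1
  {Y, W}: total = 1757.2
  {X, Y}: total = 1781.9
Best pair: {Z, W} with total 1392.6.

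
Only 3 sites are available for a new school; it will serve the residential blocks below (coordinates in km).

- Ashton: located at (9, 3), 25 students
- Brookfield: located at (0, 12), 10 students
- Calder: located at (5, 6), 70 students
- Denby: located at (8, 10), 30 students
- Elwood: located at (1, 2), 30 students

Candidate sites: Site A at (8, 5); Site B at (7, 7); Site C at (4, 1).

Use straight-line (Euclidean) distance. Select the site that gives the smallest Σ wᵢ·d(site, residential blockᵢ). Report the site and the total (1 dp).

Total weighted distance at each candidate:
  Site A (8, 5): total = 762.0
  Site B (7, 7): total = 683.5
  Site C (4, 1): total = 998.9
Minimum is at Site B with total 683.5 km.

Site B, total 683.5 km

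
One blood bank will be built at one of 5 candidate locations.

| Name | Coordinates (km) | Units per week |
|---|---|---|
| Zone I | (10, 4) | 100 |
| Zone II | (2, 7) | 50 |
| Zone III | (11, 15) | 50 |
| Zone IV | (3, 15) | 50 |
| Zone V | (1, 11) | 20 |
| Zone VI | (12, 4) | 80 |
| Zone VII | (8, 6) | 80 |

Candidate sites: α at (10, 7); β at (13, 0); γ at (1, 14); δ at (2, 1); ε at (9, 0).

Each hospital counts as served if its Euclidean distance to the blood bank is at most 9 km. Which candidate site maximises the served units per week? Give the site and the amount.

α, covering 360

Coverage radius r = 9 km; a point is covered iff (Δx)²+(Δy)² ≤ 9² = 81.
  α (10, 7): covers {Zone I, Zone II, Zone III, Zone VI, Zone VII} → 360
  β (13, 0): covers {Zone I, Zone VI, Zone VII} → 260
  γ (1, 14): covers {Zone II, Zone IV, Zone V} → 120
  δ (2, 1): covers {Zone I, Zone II, Zone VII} → 230
  ε (9, 0): covers {Zone I, Zone VI, Zone VII} → 260
Maximum coverage at α: 360 units per week.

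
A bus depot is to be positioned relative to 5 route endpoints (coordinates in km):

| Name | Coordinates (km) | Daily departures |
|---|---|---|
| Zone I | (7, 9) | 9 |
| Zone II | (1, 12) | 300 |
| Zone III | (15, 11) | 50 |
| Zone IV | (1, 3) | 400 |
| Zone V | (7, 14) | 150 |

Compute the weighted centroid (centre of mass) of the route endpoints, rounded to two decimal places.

(2.82, 8.28)

The minimiser of Σwᵢ‖p−pᵢ‖² is the weighted centroid p* = (Σwᵢpᵢ)/(Σwᵢ).
Σwᵢ = 909.
Σwᵢxᵢ = 9·7 + 300·1 + 50·15 + 400·1 + 150·7 = 2563.
Σwᵢyᵢ = 9·9 + 300·12 + 50·11 + 400·3 + 150·14 = 7531.
x* = 2563/909 = 2.82, y* = 7531/909 = 8.28.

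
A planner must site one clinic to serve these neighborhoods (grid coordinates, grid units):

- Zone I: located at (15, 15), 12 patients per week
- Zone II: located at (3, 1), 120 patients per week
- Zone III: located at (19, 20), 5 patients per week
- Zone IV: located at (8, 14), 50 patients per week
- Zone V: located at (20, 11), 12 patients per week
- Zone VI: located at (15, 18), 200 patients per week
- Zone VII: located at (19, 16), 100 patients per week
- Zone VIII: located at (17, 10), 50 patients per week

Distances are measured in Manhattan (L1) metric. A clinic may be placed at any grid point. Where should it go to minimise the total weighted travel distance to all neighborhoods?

Manhattan distance separates: Σwᵢ(|x−xᵢ|+|y−yᵢ|) = Σwᵢ|x−xᵢ| + Σwᵢ|y−yᵢ|, so x and y are optimised independently as 1-D weighted medians.
Total weight W = 549; half = 274.5.
x-coordinate, sorted with cumulative weight:
  x=3 (Zone II, w=120) cum 120
  x=8 (Zone IV, w=50) cum 170
  x=15 (Zone I, w=12) cum 182
  x=15 (Zone VI, w=200) cum 382  ← median
  x=17 (Zone VIII, w=50) cum 432
  x=19 (Zone III, w=5) cum 437
  x=19 (Zone VII, w=100) cum 537
  x=20 (Zone V, w=12) cum 549
⇒ x* = 15
y-coordinate, sorted with cumulative weight:
  y=1 (Zone II, w=120) cum 120
  y=10 (Zone VIII, w=50) cum 170
  y=11 (Zone V, w=12) cum 182
  y=14 (Zone IV, w=50) cum 232
  y=15 (Zone I, w=12) cum 244
  y=16 (Zone VII, w=100) cum 344  ← median
  y=18 (Zone VI, w=200) cum 544
  y=20 (Zone III, w=5) cum 549
⇒ y* = 16

(15, 16)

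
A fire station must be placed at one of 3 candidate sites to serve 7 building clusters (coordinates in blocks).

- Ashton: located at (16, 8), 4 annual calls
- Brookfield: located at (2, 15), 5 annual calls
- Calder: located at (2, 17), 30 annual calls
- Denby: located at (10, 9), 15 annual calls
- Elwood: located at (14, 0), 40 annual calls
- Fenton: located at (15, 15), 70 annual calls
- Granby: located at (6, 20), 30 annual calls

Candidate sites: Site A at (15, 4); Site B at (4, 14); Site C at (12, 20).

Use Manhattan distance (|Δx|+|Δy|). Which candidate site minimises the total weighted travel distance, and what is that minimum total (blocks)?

Total weighted distance at each candidate:
  Site A (15, 4): total = 2790
  Site B (4, 14): total = 2442
  Site C (12, 20): total = 2344
Minimum is at Site C with total 2344 blocks.

Site C, total 2344 blocks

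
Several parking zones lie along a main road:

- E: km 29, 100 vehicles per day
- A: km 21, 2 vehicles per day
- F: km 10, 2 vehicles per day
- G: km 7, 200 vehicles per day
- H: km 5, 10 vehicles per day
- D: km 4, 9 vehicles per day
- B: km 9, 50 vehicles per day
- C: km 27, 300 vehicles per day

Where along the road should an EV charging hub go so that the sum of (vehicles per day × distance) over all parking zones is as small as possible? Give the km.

For a sum of weighted absolute distances on a line, the optimum is the weighted median (not the mean). Total weight W = 673; half-weight = 336.5.
Sort by position and accumulate weight:
  km 4 (D, w=9) → cum 9
  km 5 (H, w=10) → cum 19
  km 7 (G, w=200) → cum 219
  km 9 (B, w=50) → cum 269
  km 10 (F, w=2) → cum 271
  km 21 (A, w=2) → cum 273
  km 27 (C, w=300) → cum 573  ≥ 336.5 → median here
  km 29 (E, w=100) → cum 673
Optimal location: km 27.

x = 27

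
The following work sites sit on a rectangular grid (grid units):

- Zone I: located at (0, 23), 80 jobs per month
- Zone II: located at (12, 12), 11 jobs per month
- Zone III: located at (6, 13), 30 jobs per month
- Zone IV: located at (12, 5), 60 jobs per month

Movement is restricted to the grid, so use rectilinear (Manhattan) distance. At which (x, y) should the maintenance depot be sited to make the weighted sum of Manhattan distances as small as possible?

Manhattan distance separates: Σwᵢ(|x−xᵢ|+|y−yᵢ|) = Σwᵢ|x−xᵢ| + Σwᵢ|y−yᵢ|, so x and y are optimised independently as 1-D weighted medians.
Total weight W = 181; half = 90.5.
x-coordinate, sorted with cumulative weight:
  x=0 (Zone I, w=80) cum 80
  x=6 (Zone III, w=30) cum 110  ← median
  x=12 (Zone II, w=11) cum 121
  x=12 (Zone IV, w=60) cum 181
⇒ x* = 6
y-coordinate, sorted with cumulative weight:
  y=5 (Zone IV, w=60) cum 60
  y=12 (Zone II, w=11) cum 71
  y=13 (Zone III, w=30) cum 101  ← median
  y=23 (Zone I, w=80) cum 181
⇒ y* = 13

(6, 13)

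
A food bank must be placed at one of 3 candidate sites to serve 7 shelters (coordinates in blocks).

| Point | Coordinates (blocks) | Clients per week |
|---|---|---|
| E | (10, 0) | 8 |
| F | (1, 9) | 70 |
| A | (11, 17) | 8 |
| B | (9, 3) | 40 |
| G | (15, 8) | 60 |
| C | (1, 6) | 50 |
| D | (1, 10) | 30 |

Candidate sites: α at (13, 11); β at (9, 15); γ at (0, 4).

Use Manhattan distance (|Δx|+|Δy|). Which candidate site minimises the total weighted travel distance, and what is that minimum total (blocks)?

Total weighted distance at each candidate:
  α (13, 11): total = 3176
  β (9, 15): total = 3640
  γ (0, 4): total = 2624
Minimum is at γ with total 2624 blocks.

γ, total 2624 blocks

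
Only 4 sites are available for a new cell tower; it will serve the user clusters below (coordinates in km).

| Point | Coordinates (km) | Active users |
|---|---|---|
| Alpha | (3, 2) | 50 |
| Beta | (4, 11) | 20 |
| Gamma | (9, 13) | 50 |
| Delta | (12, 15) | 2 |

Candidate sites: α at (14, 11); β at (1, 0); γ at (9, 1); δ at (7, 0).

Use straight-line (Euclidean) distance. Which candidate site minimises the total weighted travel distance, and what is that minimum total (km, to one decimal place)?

Total weighted distance at each candidate:
  α (14, 11): total = 1188.8
  β (1, 0): total = 1169.9
  γ (9, 1): total = 1156.4
  δ (7, 0): total = 1140.9
Minimum is at δ with total 1140.9 km.

δ, total 1140.9 km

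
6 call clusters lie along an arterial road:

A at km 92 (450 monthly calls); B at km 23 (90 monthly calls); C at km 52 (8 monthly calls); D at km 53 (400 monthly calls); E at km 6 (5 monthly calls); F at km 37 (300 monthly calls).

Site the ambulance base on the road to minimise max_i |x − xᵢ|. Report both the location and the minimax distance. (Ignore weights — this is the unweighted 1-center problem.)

location 49, max distance 43

The 1-center on a line is the midpoint of the two extreme points: leftmost at 6, rightmost at 92.
Optimal location = (6 + 92)/2 = 49; maximum distance = (92 − 6)/2 = 43.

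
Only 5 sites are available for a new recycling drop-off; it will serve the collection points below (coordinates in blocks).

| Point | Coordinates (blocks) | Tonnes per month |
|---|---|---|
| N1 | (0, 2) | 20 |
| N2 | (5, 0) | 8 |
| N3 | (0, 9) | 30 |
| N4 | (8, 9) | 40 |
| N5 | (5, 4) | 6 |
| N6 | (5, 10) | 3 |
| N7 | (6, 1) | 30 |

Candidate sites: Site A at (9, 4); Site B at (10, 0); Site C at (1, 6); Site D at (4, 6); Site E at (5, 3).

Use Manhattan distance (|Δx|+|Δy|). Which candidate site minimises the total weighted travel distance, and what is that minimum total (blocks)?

Site D, total 949 blocks

Total weighted distance at each candidate:
  Site A (9, 4): total = 1178
  Site B (10, 0): total = 1539
  Site C (1, 6): total = 1060
  Site D (4, 6): total = 949
  Site E (5, 3): total = 951
Minimum is at Site D with total 949 blocks.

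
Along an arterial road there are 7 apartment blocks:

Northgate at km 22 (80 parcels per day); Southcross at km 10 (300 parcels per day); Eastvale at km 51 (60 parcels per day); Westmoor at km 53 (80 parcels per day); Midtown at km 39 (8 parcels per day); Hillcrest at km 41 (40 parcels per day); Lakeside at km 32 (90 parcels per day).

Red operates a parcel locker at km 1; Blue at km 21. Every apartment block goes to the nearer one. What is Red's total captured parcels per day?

The indifferent point is the midpoint (1+21)/2 = 11; apartment blocks left of it (closer to Red at 1) go to Red, those right go to Blue.
  Southcross at 10 (w=300) → Red
  Northgate at 22 (w=80) → Blue
  Lakeside at 32 (w=90) → Blue
  Midtown at 39 (w=8) → Blue
  Hillcrest at 41 (w=40) → Blue
  Eastvale at 51 (w=60) → Blue
  Westmoor at 53 (w=80) → Blue
Red captures 300; Blue captures 358.

300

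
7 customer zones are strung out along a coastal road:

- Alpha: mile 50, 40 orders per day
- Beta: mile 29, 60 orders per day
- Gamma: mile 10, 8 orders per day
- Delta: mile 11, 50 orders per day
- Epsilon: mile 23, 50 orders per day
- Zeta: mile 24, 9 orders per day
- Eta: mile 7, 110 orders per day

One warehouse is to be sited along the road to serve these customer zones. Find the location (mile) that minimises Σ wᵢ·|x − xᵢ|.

x = 11

For a sum of weighted absolute distances on a line, the optimum is the weighted median (not the mean). Total weight W = 327; half-weight = 163.5.
Sort by position and accumulate weight:
  mile 7 (Eta, w=110) → cum 110
  mile 10 (Gamma, w=8) → cum 118
  mile 11 (Delta, w=50) → cum 168  ≥ 163.5 → median here
  mile 23 (Epsilon, w=50) → cum 218
  mile 24 (Zeta, w=9) → cum 227
  mile 29 (Beta, w=60) → cum 287
  mile 50 (Alpha, w=40) → cum 327
Optimal location: mile 11.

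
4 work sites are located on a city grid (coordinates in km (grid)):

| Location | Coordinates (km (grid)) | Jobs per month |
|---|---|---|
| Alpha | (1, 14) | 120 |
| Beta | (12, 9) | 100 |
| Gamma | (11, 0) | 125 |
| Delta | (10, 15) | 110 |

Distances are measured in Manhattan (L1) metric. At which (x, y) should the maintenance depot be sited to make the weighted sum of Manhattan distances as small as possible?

Manhattan distance separates: Σwᵢ(|x−xᵢ|+|y−yᵢ|) = Σwᵢ|x−xᵢ| + Σwᵢ|y−yᵢ|, so x and y are optimised independently as 1-D weighted medians.
Total weight W = 455; half = 227.5.
x-coordinate, sorted with cumulative weight:
  x=1 (Alpha, w=120) cum 120
  x=10 (Delta, w=110) cum 230  ← median
  x=11 (Gamma, w=125) cum 355
  x=12 (Beta, w=100) cum 455
⇒ x* = 10
y-coordinate, sorted with cumulative weight:
  y=0 (Gamma, w=125) cum 125
  y=9 (Beta, w=100) cum 225
  y=14 (Alpha, w=120) cum 345  ← median
  y=15 (Delta, w=110) cum 455
⇒ y* = 14

(10, 14)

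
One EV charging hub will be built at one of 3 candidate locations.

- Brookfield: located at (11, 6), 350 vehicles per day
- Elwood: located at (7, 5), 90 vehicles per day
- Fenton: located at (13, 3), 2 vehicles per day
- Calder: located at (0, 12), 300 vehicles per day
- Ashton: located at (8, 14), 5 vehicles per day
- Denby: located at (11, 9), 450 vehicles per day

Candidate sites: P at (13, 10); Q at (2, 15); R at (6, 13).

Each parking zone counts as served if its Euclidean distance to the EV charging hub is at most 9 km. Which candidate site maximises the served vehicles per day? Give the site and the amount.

R, covering 1195

Coverage radius r = 9 km; a point is covered iff (Δx)²+(Δy)² ≤ 9² = 81.
  P (13, 10): covers {Brookfield, Elwood, Fenton, Ashton, Denby} → 897
  Q (2, 15): covers {Calder, Ashton} → 305
  R (6, 13): covers {Brookfield, Elwood, Calder, Ashton, Denby} → 1195
Maximum coverage at R: 1195 vehicles per day.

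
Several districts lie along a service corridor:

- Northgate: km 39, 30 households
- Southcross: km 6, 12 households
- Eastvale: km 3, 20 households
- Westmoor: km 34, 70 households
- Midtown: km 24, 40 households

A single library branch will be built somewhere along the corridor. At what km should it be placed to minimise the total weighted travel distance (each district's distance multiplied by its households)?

x = 34

For a sum of weighted absolute distances on a line, the optimum is the weighted median (not the mean). Total weight W = 172; half-weight = 86.
Sort by position and accumulate weight:
  km 3 (Eastvale, w=20) → cum 20
  km 6 (Southcross, w=12) → cum 32
  km 24 (Midtown, w=40) → cum 72
  km 34 (Westmoor, w=70) → cum 142  ≥ 86 → median here
  km 39 (Northgate, w=30) → cum 172
Optimal location: km 34.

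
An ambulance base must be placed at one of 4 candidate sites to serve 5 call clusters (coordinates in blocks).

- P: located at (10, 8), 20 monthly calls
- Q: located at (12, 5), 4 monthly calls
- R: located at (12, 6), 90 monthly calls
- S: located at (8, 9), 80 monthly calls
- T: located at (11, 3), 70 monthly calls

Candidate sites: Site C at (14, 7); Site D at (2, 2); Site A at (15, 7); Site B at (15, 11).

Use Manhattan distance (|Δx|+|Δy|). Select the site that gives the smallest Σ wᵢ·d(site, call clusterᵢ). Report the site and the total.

Site C, total 1516 blocks

Total weighted distance at each candidate:
  Site C (14, 7): total = 1516
  Site D (2, 2): total = 3332
  Site A (15, 7): total = 1780
  Site B (15, 11): total = 2476
Minimum is at Site C with total 1516 blocks.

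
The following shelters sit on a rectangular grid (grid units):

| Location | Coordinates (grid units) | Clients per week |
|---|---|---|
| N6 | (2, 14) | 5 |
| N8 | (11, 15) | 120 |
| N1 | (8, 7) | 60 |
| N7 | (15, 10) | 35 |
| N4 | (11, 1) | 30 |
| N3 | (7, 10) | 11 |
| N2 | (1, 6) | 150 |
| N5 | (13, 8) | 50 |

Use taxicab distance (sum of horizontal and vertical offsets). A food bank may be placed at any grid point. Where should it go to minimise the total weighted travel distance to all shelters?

Manhattan distance separates: Σwᵢ(|x−xᵢ|+|y−yᵢ|) = Σwᵢ|x−xᵢ| + Σwᵢ|y−yᵢ|, so x and y are optimised independently as 1-D weighted medians.
Total weight W = 461; half = 230.5.
x-coordinate, sorted with cumulative weight:
  x=1 (N2, w=150) cum 150
  x=2 (N6, w=5) cum 155
  x=7 (N3, w=11) cum 166
  x=8 (N1, w=60) cum 226
  x=11 (N8, w=120) cum 346  ← median
  x=11 (N4, w=30) cum 376
  x=13 (N5, w=50) cum 426
  x=15 (N7, w=35) cum 461
⇒ x* = 11
y-coordinate, sorted with cumulative weight:
  y=1 (N4, w=30) cum 30
  y=6 (N2, w=150) cum 180
  y=7 (N1, w=60) cum 240  ← median
  y=8 (N5, w=50) cum 290
  y=10 (N7, w=35) cum 325
  y=10 (N3, w=11) cum 336
  y=14 (N6, w=5) cum 341
  y=15 (N8, w=120) cum 461
⇒ y* = 7

(11, 7)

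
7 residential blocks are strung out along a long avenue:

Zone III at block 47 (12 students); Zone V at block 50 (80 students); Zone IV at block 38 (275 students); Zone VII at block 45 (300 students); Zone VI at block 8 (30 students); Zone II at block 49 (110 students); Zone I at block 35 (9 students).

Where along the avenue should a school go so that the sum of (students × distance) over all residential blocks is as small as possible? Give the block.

x = 45

For a sum of weighted absolute distances on a line, the optimum is the weighted median (not the mean). Total weight W = 816; half-weight = 408.
Sort by position and accumulate weight:
  block 8 (Zone VI, w=30) → cum 30
  block 35 (Zone I, w=9) → cum 39
  block 38 (Zone IV, w=275) → cum 314
  block 45 (Zone VII, w=300) → cum 614  ≥ 408 → median here
  block 47 (Zone III, w=12) → cum 626
  block 49 (Zone II, w=110) → cum 736
  block 50 (Zone V, w=80) → cum 816
Optimal location: block 45.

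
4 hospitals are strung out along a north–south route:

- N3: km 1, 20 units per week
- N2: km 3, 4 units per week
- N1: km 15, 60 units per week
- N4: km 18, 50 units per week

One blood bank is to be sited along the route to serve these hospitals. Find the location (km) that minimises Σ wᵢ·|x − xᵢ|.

For a sum of weighted absolute distances on a line, the optimum is the weighted median (not the mean). Total weight W = 134; half-weight = 67.
Sort by position and accumulate weight:
  km 1 (N3, w=20) → cum 20
  km 3 (N2, w=4) → cum 24
  km 15 (N1, w=60) → cum 84  ≥ 67 → median here
  km 18 (N4, w=50) → cum 134
Optimal location: km 15.

x = 15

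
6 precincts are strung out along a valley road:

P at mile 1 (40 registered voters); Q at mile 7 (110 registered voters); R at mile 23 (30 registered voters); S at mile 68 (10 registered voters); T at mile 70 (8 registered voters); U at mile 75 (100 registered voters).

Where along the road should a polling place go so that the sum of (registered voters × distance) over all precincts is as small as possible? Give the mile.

For a sum of weighted absolute distances on a line, the optimum is the weighted median (not the mean). Total weight W = 298; half-weight = 149.
Sort by position and accumulate weight:
  mile 1 (P, w=40) → cum 40
  mile 7 (Q, w=110) → cum 150  ≥ 149 → median here
  mile 23 (R, w=30) → cum 180
  mile 68 (S, w=10) → cum 190
  mile 70 (T, w=8) → cum 198
  mile 75 (U, w=100) → cum 298
Optimal location: mile 7.

x = 7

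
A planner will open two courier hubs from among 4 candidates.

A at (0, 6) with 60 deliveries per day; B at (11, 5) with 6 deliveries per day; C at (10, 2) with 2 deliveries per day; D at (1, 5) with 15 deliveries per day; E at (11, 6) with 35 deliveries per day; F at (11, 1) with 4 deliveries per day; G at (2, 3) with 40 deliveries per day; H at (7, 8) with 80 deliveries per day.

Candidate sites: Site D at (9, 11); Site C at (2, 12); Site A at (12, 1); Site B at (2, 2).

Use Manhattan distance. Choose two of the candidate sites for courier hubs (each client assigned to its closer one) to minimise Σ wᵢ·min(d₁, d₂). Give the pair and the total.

{Site D, Site B}, total 1209

Evaluate every pair (each demand assigned to the nearer of the two):
  {Site D, Site B}: total = 1209
  {Site A, Site B}: total = 1590
  {Site D, Site C}: total = 1721
  {Site C, Site B}: total = 1763
  {Site C, Site A}: total = 1930
  {Site D, Site A}: total = 2180
Best pair: {Site D, Site B} with total 1209.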